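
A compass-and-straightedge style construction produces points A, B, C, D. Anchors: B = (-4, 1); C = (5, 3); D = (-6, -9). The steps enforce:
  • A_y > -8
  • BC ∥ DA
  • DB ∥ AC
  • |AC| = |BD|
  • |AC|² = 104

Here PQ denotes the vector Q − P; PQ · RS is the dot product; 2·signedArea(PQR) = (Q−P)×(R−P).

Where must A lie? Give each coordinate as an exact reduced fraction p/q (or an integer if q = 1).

1. A_x = 3  [DB ∥ AC ∩ BC ∥ DA]
2. A_y = -7  [DB ∥ AC ∩ BC ∥ DA]
   → A = (3, -7)

A = (3, -7)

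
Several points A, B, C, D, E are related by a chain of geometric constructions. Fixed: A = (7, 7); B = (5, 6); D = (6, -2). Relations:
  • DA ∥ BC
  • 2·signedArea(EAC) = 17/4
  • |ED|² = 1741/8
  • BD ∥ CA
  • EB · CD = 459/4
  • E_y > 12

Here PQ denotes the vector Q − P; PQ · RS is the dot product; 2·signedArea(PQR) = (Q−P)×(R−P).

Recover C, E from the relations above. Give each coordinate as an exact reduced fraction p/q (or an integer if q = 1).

C = (6, 15)
E = (23/4, 51/4)

1. C_x = 6  [BD ∥ CA ∩ DA ∥ BC]
2. C_y = 15  [BD ∥ CA ∩ DA ∥ BC]
   → C = (6, 15)
3. E_x = 23/4  [2·signedArea(EAC) = 17/4 ∩ EB · CD = 459/4]
4. E_y = 51/4  [2·signedArea(EAC) = 17/4 ∩ EB · CD = 459/4]
   → E = (23/4, 51/4)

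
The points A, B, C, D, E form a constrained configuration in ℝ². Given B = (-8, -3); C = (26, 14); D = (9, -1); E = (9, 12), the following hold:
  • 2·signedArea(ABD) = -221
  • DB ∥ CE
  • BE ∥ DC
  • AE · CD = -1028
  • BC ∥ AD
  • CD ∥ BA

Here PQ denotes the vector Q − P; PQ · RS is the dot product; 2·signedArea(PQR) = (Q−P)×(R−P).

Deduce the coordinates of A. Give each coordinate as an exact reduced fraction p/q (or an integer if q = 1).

1. A_x = -25  [BC ∥ AD ∩ CD ∥ BA]
2. A_y = -18  [BC ∥ AD ∩ CD ∥ BA]
   → A = (-25, -18)

A = (-25, -18)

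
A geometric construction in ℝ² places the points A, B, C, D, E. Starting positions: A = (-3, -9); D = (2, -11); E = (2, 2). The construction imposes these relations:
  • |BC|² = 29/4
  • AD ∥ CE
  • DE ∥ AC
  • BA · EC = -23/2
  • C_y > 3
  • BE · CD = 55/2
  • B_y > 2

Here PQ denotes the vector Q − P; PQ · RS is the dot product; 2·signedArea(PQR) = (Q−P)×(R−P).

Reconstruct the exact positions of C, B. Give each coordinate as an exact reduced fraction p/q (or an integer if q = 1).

B = (-1/2, 3)
C = (-3, 4)

1. C_x = -3  [AD ∥ CE ∩ DE ∥ AC]
2. C_y = 4  [AD ∥ CE ∩ DE ∥ AC]
   → C = (-3, 4)
3. B_x = -1/2  [BE · CD = 55/2 ∩ BA · EC = -23/2]
4. B_y = 3  [BE · CD = 55/2 ∩ BA · EC = -23/2]
   → B = (-1/2, 3)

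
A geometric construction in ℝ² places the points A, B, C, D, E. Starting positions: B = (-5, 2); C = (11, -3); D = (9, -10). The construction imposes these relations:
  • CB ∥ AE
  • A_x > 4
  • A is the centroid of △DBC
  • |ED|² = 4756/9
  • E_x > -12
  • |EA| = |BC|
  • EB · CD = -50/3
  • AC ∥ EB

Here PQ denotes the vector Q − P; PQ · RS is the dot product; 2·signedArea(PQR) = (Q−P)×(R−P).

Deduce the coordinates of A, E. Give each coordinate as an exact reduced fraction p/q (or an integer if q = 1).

A = (5, -11/3)
E = (-11, 4/3)

1. A_x = 5  [A is the centroid of △DBC]
2. A_y = -11/3  [A is the centroid of △DBC]
   → A = (5, -11/3)
3. E_x = -11  [AC ∥ EB ∩ CB ∥ AE]
4. E_y = 4/3  [AC ∥ EB ∩ CB ∥ AE]
   → E = (-11, 4/3)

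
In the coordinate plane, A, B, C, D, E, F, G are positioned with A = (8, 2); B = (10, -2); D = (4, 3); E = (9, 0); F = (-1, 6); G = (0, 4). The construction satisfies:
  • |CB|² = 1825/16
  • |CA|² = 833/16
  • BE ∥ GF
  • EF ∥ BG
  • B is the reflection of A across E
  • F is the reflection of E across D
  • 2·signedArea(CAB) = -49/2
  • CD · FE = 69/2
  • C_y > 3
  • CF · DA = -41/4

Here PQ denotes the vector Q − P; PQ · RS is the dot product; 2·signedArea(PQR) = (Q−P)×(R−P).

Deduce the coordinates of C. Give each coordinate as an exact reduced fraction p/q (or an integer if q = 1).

C = (1, 15/4)

1. C_x = 1  [CF · DA = -41/4 ∩ 2·signedArea(CAB) = -49/2]
2. C_y = 15/4  [CF · DA = -41/4 ∩ 2·signedArea(CAB) = -49/2]
   → C = (1, 15/4)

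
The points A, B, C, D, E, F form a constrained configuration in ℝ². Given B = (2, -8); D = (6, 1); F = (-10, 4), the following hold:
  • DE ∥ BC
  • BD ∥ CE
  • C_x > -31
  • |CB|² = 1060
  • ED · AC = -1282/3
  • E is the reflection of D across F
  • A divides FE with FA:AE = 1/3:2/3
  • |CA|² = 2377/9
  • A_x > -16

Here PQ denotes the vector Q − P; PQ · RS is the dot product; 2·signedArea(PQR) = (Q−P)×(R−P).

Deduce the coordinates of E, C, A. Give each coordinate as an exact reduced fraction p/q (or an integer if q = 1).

1. E_x = -26  [E is the reflection of D across F]
2. E_y = 7  [E is the reflection of D across F]
   → E = (-26, 7)
3. C_x = -30  [BD ∥ CE ∩ DE ∥ BC]
4. C_y = -2  [BD ∥ CE ∩ DE ∥ BC]
   → C = (-30, -2)
5. A_x = -46/3  [A divides FE with FA:AE = 1/3:2/3]
6. A_y = 5  [A divides FE with FA:AE = 1/3:2/3]
   → A = (-46/3, 5)

A = (-46/3, 5)
C = (-30, -2)
E = (-26, 7)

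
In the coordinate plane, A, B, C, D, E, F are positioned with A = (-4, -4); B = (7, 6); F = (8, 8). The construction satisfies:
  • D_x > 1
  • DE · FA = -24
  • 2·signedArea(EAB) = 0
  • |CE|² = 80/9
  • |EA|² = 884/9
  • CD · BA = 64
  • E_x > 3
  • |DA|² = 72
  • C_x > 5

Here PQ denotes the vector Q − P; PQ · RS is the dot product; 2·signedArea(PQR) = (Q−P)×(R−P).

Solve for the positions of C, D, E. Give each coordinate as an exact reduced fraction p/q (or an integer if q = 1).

C = (6, 4)
D = (2, 2)
E = (10/3, 8/3)

1. E_x = 10/3  [line -10·x + 11·y + 4 = 0 ∩ |EA|² = 884/9]
2. E_y = 8/3  [line -10·x + 11·y + 4 = 0 ∩ |EA|² = 884/9]
   → E = (10/3, 8/3)
3. D_x = 2  [line 12·x + 12·y + -48 = 0 ∩ |DA|² = 72]
4. D_y = 2  [line 12·x + 12·y + -48 = 0 ∩ |DA|² = 72]
   → D = (2, 2)
5. C_x = 6  [line 11·x + 10·y + -106 = 0 ∩ |CE|² = 80/9]
6. C_y = 4  [line 11·x + 10·y + -106 = 0 ∩ |CE|² = 80/9]
   → C = (6, 4)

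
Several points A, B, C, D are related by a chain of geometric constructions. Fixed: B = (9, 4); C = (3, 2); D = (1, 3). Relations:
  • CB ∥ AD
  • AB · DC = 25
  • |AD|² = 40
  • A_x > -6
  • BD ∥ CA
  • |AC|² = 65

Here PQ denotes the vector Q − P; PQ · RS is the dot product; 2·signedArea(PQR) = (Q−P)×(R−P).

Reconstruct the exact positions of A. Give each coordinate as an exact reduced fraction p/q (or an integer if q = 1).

1. A_x = -5  [CB ∥ AD ∩ BD ∥ CA]
2. A_y = 1  [CB ∥ AD ∩ BD ∥ CA]
   → A = (-5, 1)

A = (-5, 1)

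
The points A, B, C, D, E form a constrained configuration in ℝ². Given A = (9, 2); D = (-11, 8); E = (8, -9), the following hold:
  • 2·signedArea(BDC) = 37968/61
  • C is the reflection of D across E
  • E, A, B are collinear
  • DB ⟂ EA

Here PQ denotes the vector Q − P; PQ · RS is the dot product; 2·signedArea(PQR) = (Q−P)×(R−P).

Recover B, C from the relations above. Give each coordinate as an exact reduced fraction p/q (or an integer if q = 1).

B = (572/61, 375/61)
C = (27, -26)

1. B_x = 572/61  [E, A, B are collinear ∩ DB ⟂ EA]
2. B_y = 375/61  [E, A, B are collinear ∩ DB ⟂ EA]
   → B = (572/61, 375/61)
3. C_x = 27  [C is the reflection of D across E]
4. C_y = -26  [C is the reflection of D across E]
   → C = (27, -26)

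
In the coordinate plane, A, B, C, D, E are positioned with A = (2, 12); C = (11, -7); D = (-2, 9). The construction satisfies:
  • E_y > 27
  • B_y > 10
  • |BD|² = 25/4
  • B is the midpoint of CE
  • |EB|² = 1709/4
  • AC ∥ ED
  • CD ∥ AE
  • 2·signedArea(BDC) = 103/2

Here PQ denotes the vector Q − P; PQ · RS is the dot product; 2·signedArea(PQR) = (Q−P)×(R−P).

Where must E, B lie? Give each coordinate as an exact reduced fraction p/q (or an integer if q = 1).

B = (0, 21/2)
E = (-11, 28)

1. E_x = -11  [AC ∥ ED ∩ CD ∥ AE]
2. E_y = 28  [AC ∥ ED ∩ CD ∥ AE]
   → E = (-11, 28)
3. B_x = 0  [B is the midpoint of CE]
4. B_y = 21/2  [B is the midpoint of CE]
   → B = (0, 21/2)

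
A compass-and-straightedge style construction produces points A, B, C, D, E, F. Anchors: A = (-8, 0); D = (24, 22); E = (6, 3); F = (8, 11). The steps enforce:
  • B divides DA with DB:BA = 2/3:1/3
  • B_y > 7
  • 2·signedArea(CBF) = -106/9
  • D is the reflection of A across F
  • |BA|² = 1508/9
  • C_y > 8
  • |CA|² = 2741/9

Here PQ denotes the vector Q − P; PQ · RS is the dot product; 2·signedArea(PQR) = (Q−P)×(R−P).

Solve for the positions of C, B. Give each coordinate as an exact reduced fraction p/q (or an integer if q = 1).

1. B_x = 8/3  [B divides DA with DB:BA = 2/3:1/3]
2. B_y = 22/3  [B divides DA with DB:BA = 2/3:1/3]
   → B = (8/3, 22/3)
3. C_x = 22/3  [line -11/3·x + 16/3·y + -158/9 = 0 ∩ |CA|² = 2741/9]
4. C_y = 25/3  [line -11/3·x + 16/3·y + -158/9 = 0 ∩ |CA|² = 2741/9]
   → C = (22/3, 25/3)

B = (8/3, 22/3)
C = (22/3, 25/3)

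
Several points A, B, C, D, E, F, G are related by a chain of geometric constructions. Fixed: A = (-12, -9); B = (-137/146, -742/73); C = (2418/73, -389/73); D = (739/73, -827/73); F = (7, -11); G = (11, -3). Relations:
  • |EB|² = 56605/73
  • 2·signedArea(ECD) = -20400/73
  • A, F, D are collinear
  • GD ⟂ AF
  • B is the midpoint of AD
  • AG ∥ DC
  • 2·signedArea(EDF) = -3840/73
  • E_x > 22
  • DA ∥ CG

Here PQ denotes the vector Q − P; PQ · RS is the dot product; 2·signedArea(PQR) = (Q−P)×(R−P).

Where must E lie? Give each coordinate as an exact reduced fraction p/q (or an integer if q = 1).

E = (3349/146, 304/73)

1. E_x = 3349/146  [2·signedArea(EDF) = -3840/73 ∩ 2·signedArea(ECD) = -20400/73]
2. E_y = 304/73  [2·signedArea(EDF) = -3840/73 ∩ 2·signedArea(ECD) = -20400/73]
   → E = (3349/146, 304/73)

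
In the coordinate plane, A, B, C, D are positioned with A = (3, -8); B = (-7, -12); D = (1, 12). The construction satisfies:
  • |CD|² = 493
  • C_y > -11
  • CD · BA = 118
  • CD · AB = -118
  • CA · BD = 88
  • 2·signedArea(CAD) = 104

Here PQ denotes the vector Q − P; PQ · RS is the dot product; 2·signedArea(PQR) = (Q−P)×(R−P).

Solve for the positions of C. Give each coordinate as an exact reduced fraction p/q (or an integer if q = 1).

1. C_x = -2  [CD · AB = -118 ∩ CA · BD = 88]
2. C_y = -10  [CD · AB = -118 ∩ CA · BD = 88]
   → C = (-2, -10)

C = (-2, -10)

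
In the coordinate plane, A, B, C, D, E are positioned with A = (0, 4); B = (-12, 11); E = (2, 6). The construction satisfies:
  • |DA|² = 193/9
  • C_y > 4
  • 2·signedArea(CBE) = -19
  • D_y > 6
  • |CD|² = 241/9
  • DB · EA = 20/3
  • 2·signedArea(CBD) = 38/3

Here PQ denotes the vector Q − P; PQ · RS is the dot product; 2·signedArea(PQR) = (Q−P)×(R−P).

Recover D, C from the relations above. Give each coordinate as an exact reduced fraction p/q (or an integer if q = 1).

1. D_x = -4  [line 2·x + 2·y + -14/3 = 0 ∩ |DA|² = 193/9]
2. D_y = 19/3  [line 2·x + 2·y + -14/3 = 0 ∩ |DA|² = 193/9]
   → D = (-4, 19/3)
3. C_x = 1  [2·signedArea(CBD) = 38/3 ∩ 2·signedArea(CBE) = -19]
4. C_y = 5  [2·signedArea(CBD) = 38/3 ∩ 2·signedArea(CBE) = -19]
   → C = (1, 5)

C = (1, 5)
D = (-4, 19/3)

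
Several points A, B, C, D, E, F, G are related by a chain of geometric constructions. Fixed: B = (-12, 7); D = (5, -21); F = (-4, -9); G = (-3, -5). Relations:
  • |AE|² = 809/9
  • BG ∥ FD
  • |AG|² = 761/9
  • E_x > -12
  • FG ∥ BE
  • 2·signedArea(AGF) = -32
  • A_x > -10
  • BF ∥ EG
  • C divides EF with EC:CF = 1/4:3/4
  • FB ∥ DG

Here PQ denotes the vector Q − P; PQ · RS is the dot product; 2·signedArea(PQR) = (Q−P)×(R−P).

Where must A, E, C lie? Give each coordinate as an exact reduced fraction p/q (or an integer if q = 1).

1. A_x = -28/3  [line 4·x + -1·y + 39 = 0 ∩ |AG|² = 761/9]
2. A_y = 5/3  [line 4·x + -1·y + 39 = 0 ∩ |AG|² = 761/9]
   → A = (-28/3, 5/3)
3. E_x = -11  [BF ∥ EG ∩ FG ∥ BE]
4. E_y = 11  [BF ∥ EG ∩ FG ∥ BE]
   → E = (-11, 11)
5. C_x = -37/4  [C divides EF with EC:CF = 1/4:3/4]
6. C_y = 6  [C divides EF with EC:CF = 1/4:3/4]
   → C = (-37/4, 6)

A = (-28/3, 5/3)
C = (-37/4, 6)
E = (-11, 11)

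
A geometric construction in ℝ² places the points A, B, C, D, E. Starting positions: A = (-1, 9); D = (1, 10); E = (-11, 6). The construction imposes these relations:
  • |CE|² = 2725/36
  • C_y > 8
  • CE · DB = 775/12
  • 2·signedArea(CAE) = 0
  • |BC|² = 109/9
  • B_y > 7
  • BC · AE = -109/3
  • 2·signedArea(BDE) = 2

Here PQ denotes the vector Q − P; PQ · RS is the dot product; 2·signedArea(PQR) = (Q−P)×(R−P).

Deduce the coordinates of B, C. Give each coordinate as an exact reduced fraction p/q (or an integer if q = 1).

B = (-6, 15/2)
C = (-8/3, 17/2)

1. C_x = -8/3  [line 3·x + -10·y + 93 = 0 ∩ |CE|² = 2725/36]
2. C_y = 17/2  [line 3·x + -10·y + 93 = 0 ∩ |CE|² = 2725/36]
   → C = (-8/3, 17/2)
3. B_x = -6  [2·signedArea(BDE) = 2 ∩ BC · AE = -109/3]
4. B_y = 15/2  [2·signedArea(BDE) = 2 ∩ BC · AE = -109/3]
   → B = (-6, 15/2)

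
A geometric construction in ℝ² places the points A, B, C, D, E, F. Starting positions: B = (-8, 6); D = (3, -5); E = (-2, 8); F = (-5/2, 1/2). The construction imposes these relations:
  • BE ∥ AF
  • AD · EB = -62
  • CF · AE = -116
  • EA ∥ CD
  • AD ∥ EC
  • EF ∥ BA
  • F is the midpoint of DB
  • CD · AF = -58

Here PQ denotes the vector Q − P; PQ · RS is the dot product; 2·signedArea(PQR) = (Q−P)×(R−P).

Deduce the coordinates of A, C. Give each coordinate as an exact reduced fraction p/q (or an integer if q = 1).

A = (-17/2, -3/2)
C = (19/2, 9/2)

1. A_x = -17/2  [BE ∥ AF ∩ EF ∥ BA]
2. A_y = -3/2  [BE ∥ AF ∩ EF ∥ BA]
   → A = (-17/2, -3/2)
3. C_x = 19/2  [EA ∥ CD ∩ AD ∥ EC]
4. C_y = 9/2  [EA ∥ CD ∩ AD ∥ EC]
   → C = (19/2, 9/2)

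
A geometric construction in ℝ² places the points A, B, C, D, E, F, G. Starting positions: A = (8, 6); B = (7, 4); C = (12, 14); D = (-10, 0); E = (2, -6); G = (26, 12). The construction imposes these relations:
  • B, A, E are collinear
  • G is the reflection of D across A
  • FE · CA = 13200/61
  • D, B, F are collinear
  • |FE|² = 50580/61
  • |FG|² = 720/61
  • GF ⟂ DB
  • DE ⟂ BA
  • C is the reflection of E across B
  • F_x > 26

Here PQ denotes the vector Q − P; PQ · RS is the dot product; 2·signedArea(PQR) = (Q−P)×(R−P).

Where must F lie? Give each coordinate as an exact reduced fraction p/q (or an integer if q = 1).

1. F_x = 1634/61  [D, B, F are collinear ∩ GF ⟂ DB]
2. F_y = 528/61  [D, B, F are collinear ∩ GF ⟂ DB]
   → F = (1634/61, 528/61)

F = (1634/61, 528/61)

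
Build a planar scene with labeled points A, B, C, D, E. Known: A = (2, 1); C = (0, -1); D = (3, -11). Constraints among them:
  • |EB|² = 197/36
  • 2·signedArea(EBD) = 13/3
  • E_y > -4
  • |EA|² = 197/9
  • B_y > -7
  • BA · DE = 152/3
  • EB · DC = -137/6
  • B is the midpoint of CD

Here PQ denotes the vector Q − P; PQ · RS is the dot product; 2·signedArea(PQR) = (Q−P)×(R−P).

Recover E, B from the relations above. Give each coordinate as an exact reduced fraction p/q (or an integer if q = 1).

B = (3/2, -6)
E = (5/3, -11/3)

1. B_x = 3/2  [B is the midpoint of CD]
2. B_y = -6  [B is the midpoint of CD]
   → B = (3/2, -6)
3. E_x = 5/3  [2·signedArea(EBD) = 13/3 ∩ BA · DE = 152/3]
4. E_y = -11/3  [2·signedArea(EBD) = 13/3 ∩ BA · DE = 152/3]
   → E = (5/3, -11/3)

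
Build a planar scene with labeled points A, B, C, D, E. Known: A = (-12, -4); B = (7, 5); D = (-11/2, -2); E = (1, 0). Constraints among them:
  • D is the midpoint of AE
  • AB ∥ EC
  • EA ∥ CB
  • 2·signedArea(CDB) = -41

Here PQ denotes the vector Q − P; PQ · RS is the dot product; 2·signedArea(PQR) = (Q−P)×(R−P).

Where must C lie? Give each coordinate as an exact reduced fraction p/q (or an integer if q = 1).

C = (20, 9)

1. C_x = 20  [EA ∥ CB ∩ AB ∥ EC]
2. C_y = 9  [EA ∥ CB ∩ AB ∥ EC]
   → C = (20, 9)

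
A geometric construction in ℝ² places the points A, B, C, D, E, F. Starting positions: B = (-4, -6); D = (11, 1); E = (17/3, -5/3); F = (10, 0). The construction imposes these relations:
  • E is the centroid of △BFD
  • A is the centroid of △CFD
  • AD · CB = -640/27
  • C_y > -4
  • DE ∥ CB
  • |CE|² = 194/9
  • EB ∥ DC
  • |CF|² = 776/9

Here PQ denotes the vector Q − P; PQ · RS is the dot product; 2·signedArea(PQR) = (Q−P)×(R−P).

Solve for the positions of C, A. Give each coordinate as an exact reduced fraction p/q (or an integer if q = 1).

1. C_x = 4/3  [DE ∥ CB ∩ EB ∥ DC]
2. C_y = -10/3  [DE ∥ CB ∩ EB ∥ DC]
   → C = (4/3, -10/3)
3. A_x = 67/9  [A is the centroid of △CFD]
4. A_y = -7/9  [A is the centroid of △CFD]
   → A = (67/9, -7/9)

A = (67/9, -7/9)
C = (4/3, -10/3)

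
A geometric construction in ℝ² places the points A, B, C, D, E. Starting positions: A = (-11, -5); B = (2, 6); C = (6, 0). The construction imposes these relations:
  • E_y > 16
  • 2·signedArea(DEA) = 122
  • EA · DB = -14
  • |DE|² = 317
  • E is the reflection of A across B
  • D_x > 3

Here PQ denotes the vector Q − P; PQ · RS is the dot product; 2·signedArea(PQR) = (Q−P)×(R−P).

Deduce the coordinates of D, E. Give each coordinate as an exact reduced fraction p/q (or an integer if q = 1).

D = (4, 3)
E = (15, 17)

1. E_x = 15  [E is the reflection of A across B]
2. E_y = 17  [E is the reflection of A across B]
   → E = (15, 17)
3. D_x = 4  [2·signedArea(DEA) = 122 ∩ EA · DB = -14]
4. D_y = 3  [2·signedArea(DEA) = 122 ∩ EA · DB = -14]
   → D = (4, 3)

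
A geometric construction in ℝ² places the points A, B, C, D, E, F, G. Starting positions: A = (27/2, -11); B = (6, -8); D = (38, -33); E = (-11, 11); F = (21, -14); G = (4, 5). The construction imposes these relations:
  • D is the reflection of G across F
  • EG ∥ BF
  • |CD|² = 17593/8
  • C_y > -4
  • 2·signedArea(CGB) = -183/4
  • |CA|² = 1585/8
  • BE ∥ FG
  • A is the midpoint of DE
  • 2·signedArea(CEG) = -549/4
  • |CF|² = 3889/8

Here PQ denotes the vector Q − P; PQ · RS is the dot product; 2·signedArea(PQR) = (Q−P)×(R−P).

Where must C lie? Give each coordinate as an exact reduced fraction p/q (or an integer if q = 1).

C = (7/4, -13/4)

1. C_x = 7/4  [2·signedArea(CGB) = -183/4 ∩ 2·signedArea(CEG) = -549/4]
2. C_y = -13/4  [2·signedArea(CGB) = -183/4 ∩ 2·signedArea(CEG) = -549/4]
   → C = (7/4, -13/4)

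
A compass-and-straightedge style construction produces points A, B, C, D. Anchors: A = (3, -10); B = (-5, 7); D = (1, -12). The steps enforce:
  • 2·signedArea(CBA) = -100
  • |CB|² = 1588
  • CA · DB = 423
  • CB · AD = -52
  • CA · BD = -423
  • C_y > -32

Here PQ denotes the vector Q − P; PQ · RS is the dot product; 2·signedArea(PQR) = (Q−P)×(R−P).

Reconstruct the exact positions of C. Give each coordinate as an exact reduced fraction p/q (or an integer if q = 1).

C = (7, -31)

1. C_x = 7  [CB · AD = -52 ∩ 2·signedArea(CBA) = -100]
2. C_y = -31  [CB · AD = -52 ∩ 2·signedArea(CBA) = -100]
   → C = (7, -31)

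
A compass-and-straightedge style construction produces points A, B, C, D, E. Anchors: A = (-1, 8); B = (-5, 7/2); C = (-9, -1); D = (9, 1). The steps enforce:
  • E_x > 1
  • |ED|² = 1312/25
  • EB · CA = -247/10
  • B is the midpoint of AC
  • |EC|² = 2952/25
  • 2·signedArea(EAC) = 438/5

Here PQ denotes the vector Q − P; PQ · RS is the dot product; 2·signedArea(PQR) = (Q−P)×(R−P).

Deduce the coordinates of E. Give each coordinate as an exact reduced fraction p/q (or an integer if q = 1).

E = (9/5, 1/5)

1. E_x = 9/5  [2·signedArea(EAC) = 438/5 ∩ EB · CA = -247/10]
2. E_y = 1/5  [2·signedArea(EAC) = 438/5 ∩ EB · CA = -247/10]
   → E = (9/5, 1/5)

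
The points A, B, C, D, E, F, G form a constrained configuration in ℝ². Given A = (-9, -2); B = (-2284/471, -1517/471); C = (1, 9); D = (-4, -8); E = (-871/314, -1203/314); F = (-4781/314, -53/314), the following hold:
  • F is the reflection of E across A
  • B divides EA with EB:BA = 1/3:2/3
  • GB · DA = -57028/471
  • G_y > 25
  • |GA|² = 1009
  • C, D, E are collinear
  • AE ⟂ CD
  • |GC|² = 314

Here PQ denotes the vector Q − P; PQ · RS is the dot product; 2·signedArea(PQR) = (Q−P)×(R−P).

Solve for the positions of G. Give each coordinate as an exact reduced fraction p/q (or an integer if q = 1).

G = (6, 26)

1. G_x = 6  [line 5·x + -6·y + 126 = 0 ∩ |GA|² = 1009]
2. G_y = 26  [line 5·x + -6·y + 126 = 0 ∩ |GA|² = 1009]
   → G = (6, 26)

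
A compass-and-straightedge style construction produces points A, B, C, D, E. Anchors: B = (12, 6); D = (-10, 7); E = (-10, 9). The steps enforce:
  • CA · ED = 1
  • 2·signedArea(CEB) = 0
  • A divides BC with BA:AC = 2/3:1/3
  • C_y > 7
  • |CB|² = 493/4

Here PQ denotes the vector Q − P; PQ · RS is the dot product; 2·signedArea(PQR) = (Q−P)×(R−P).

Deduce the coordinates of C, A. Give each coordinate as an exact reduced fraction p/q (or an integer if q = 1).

1. C_x = 1  [line 3·x + 22·y + -168 = 0 ∩ |CB|² = 493/4]
2. C_y = 15/2  [line 3·x + 22·y + -168 = 0 ∩ |CB|² = 493/4]
   → C = (1, 15/2)
3. A_x = 14/3  [A divides BC with BA:AC = 2/3:1/3]
4. A_y = 7  [A divides BC with BA:AC = 2/3:1/3]
   → A = (14/3, 7)

A = (14/3, 7)
C = (1, 15/2)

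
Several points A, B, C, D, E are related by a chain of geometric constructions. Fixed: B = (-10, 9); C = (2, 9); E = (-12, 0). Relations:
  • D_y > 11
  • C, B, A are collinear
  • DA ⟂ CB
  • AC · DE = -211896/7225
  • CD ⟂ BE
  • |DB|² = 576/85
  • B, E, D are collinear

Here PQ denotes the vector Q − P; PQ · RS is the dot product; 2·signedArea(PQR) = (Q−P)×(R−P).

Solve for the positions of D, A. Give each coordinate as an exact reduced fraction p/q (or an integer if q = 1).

1. D_x = -802/85  [B, E, D are collinear ∩ CD ⟂ BE]
2. D_y = 981/85  [B, E, D are collinear ∩ CD ⟂ BE]
   → D = (-802/85, 981/85)
3. A_x = -802/85  [C, B, A are collinear ∩ DA ⟂ CB]
4. A_y = 9  [C, B, A are collinear ∩ DA ⟂ CB]
   → A = (-802/85, 9)

A = (-802/85, 9)
D = (-802/85, 981/85)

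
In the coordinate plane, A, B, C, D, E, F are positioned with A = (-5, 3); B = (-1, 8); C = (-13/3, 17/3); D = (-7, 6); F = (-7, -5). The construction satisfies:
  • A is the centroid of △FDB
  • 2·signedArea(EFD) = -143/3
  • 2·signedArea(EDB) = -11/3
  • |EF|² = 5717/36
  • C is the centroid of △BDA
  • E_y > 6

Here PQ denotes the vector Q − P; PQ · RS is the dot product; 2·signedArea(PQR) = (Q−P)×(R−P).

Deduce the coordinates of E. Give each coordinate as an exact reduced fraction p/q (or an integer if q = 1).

E = (-8/3, 41/6)

1. E_x = -8/3  [2·signedArea(EDB) = -11/3 ∩ 2·signedArea(EFD) = -143/3]
2. E_y = 41/6  [2·signedArea(EDB) = -11/3 ∩ 2·signedArea(EFD) = -143/3]
   → E = (-8/3, 41/6)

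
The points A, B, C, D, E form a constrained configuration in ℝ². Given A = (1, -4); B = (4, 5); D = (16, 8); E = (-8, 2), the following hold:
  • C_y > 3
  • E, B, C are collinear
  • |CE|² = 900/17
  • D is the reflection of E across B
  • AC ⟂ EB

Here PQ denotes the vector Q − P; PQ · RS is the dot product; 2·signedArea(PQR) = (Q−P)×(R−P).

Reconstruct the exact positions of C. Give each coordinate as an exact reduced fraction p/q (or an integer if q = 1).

C = (-16/17, 64/17)

1. C_x = -16/17  [E, B, C are collinear ∩ AC ⟂ EB]
2. C_y = 64/17  [E, B, C are collinear ∩ AC ⟂ EB]
   → C = (-16/17, 64/17)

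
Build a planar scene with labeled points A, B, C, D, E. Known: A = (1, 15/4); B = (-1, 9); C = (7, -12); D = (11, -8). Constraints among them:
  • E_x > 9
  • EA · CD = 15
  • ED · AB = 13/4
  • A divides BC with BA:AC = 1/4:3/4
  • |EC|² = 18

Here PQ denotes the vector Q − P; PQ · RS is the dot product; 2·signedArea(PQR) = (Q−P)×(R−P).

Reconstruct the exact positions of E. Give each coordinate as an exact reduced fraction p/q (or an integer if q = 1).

E = (10, -9)

1. E_x = 10  [ED · AB = 13/4 ∩ EA · CD = 15]
2. E_y = -9  [ED · AB = 13/4 ∩ EA · CD = 15]
   → E = (10, -9)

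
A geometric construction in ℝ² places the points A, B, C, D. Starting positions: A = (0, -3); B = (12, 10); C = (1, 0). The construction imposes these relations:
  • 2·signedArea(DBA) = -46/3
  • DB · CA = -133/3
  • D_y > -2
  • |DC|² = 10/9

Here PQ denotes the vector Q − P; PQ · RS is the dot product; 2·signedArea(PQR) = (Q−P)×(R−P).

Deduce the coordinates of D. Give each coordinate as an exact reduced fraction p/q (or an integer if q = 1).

1. D_x = 2/3  [DB · CA = -133/3 ∩ 2·signedArea(DBA) = -46/3]
2. D_y = -1  [DB · CA = -133/3 ∩ 2·signedArea(DBA) = -46/3]
   → D = (2/3, -1)

D = (2/3, -1)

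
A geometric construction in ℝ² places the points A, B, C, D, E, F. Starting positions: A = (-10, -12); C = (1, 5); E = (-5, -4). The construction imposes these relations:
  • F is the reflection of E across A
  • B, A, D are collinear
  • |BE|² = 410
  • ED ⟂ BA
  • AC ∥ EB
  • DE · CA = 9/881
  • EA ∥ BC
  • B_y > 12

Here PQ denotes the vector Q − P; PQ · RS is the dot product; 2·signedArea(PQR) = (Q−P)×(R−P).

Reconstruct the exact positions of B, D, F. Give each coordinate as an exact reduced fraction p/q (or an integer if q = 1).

1. B_x = 6  [EA ∥ BC ∩ AC ∥ EB]
2. B_y = 13  [EA ∥ BC ∩ AC ∥ EB]
   → B = (6, 13)
3. D_x = -4330/881  [B, A, D are collinear ∩ ED ⟂ BA]
4. D_y = -3572/881  [B, A, D are collinear ∩ ED ⟂ BA]
   → D = (-4330/881, -3572/881)
5. F_x = -15  [F is the reflection of E across A]
6. F_y = -20  [F is the reflection of E across A]
   → F = (-15, -20)

B = (6, 13)
D = (-4330/881, -3572/881)
F = (-15, -20)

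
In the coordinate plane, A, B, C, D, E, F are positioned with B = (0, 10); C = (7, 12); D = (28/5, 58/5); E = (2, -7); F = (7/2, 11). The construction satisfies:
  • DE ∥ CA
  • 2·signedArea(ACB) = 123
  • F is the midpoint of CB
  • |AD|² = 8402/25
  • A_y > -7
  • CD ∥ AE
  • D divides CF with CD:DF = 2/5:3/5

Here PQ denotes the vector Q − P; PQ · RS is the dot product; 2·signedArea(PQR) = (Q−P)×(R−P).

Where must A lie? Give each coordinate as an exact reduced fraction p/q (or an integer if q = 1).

1. A_x = 17/5  [CD ∥ AE ∩ DE ∥ CA]
2. A_y = -33/5  [CD ∥ AE ∩ DE ∥ CA]
   → A = (17/5, -33/5)

A = (17/5, -33/5)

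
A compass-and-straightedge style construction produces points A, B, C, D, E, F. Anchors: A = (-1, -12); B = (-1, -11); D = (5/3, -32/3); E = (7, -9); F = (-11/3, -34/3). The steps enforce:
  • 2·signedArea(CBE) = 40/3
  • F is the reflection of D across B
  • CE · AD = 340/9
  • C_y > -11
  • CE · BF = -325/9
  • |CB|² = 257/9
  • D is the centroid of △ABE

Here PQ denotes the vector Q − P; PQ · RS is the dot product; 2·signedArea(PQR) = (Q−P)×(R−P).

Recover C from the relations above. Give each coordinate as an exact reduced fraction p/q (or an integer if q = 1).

1. C_x = -19/3  [CE · BF = -325/9 ∩ CE · AD = 340/9]
2. C_y = -32/3  [CE · BF = -325/9 ∩ CE · AD = 340/9]
   → C = (-19/3, -32/3)

C = (-19/3, -32/3)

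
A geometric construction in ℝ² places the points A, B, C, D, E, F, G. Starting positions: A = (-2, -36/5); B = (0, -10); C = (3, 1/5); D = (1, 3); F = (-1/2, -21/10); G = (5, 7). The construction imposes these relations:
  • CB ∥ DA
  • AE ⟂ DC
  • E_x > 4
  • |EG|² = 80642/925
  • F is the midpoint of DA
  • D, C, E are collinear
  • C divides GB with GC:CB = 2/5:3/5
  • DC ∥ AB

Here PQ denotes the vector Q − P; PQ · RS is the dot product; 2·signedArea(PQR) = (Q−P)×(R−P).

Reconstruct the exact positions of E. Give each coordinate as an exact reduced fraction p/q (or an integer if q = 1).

E = (178/37, -432/185)

1. E_x = 178/37  [D, C, E are collinear ∩ AE ⟂ DC]
2. E_y = -432/185  [D, C, E are collinear ∩ AE ⟂ DC]
   → E = (178/37, -432/185)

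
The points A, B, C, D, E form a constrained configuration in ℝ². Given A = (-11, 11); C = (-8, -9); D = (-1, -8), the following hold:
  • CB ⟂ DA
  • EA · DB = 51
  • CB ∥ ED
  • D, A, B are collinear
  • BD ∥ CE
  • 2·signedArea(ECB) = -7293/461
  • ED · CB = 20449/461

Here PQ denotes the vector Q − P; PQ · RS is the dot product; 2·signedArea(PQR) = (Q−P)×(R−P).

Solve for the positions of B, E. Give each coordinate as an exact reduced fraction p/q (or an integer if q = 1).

1. B_x = -971/461  [D, A, B are collinear ∩ CB ⟂ DA]
2. B_y = -2719/461  [D, A, B are collinear ∩ CB ⟂ DA]
   → B = (-971/461, -2719/461)
3. E_x = -3178/461  [CB ∥ ED ∩ BD ∥ CE]
4. E_y = -5118/461  [CB ∥ ED ∩ BD ∥ CE]
   → E = (-3178/461, -5118/461)

B = (-971/461, -2719/461)
E = (-3178/461, -5118/461)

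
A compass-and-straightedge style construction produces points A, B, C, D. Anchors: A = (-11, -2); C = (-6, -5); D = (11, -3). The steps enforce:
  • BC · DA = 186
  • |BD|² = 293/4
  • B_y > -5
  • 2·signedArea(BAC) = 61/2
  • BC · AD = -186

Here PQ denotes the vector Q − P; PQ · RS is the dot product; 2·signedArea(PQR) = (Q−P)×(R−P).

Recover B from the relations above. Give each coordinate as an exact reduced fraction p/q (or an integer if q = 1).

B = (5/2, -4)

1. B_x = 5/2  [BC · DA = 186 ∩ 2·signedArea(BAC) = 61/2]
2. B_y = -4  [BC · DA = 186 ∩ 2·signedArea(BAC) = 61/2]
   → B = (5/2, -4)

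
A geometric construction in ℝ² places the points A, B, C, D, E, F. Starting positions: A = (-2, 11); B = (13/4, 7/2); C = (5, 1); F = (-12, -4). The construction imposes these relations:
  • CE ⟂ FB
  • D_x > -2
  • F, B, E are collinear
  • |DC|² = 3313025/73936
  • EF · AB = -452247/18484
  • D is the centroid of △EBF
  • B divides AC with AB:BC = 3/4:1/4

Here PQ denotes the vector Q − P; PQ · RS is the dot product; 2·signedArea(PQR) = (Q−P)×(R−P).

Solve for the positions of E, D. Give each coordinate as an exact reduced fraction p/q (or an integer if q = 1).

D = (-31305/18484, 9877/9242)
E = (16955/4621, 17126/4621)

1. E_x = 16955/4621  [F, B, E are collinear ∩ CE ⟂ FB]
2. E_y = 17126/4621  [F, B, E are collinear ∩ CE ⟂ FB]
   → E = (16955/4621, 17126/4621)
3. D_x = -31305/18484  [D is the centroid of △EBF]
4. D_y = 9877/9242  [D is the centroid of △EBF]
   → D = (-31305/18484, 9877/9242)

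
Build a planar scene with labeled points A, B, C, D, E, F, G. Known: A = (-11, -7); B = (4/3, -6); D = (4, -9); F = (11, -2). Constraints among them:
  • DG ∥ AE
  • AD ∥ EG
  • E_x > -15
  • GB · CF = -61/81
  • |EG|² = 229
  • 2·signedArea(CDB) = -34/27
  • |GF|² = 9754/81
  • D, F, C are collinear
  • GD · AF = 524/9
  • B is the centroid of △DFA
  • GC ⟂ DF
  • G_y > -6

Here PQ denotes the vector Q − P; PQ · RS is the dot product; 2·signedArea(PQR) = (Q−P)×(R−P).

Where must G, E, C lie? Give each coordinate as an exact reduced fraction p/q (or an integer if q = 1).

1. C_x = 38/9  [D, F, C are collinear ∩ 2·signedArea(CDB) = -34/27]
2. C_y = -79/9  [D, F, C are collinear ∩ 2·signedArea(CDB) = -34/27]
   → C = (38/9, -79/9)
3. G_x = 4/9  [GD · AF = 524/9 ∩ GC ⟂ DF]
4. G_y = -5  [GD · AF = 524/9 ∩ GC ⟂ DF]
   → G = (4/9, -5)
5. E_x = -131/9  [AD ∥ EG ∩ DG ∥ AE]
6. E_y = -3  [AD ∥ EG ∩ DG ∥ AE]
   → E = (-131/9, -3)

C = (38/9, -79/9)
E = (-131/9, -3)
G = (4/9, -5)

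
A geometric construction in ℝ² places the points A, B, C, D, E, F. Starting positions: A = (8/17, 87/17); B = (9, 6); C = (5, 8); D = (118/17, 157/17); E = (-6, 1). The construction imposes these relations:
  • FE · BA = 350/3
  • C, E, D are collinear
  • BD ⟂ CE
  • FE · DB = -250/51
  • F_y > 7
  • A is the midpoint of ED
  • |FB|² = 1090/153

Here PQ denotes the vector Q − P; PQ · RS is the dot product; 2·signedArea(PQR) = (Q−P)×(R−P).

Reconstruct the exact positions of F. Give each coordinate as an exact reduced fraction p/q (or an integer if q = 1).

F = (356/51, 395/51)

1. F_x = 356/51  [FE · DB = -250/51 ∩ FE · BA = 350/3]
2. F_y = 395/51  [FE · DB = -250/51 ∩ FE · BA = 350/3]
   → F = (356/51, 395/51)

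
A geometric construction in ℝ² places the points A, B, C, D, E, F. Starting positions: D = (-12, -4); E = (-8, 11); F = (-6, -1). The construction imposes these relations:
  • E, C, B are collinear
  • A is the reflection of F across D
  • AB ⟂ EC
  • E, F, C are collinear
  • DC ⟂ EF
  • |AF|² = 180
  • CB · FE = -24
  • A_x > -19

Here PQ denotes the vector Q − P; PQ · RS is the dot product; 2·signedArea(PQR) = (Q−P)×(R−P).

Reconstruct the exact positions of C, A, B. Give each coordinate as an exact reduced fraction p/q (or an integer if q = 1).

1. C_x = -210/37  [E, F, C are collinear ∩ DC ⟂ EF]
2. C_y = -109/37  [E, F, C are collinear ∩ DC ⟂ EF]
   → C = (-210/37, -109/37)
3. A_x = -18  [A is the reflection of F across D]
4. A_y = -7  [A is the reflection of F across D]
   → A = (-18, -7)
5. B_x = -198/37  [E, C, B are collinear ∩ AB ⟂ EC]
6. B_y = -181/37  [E, C, B are collinear ∩ AB ⟂ EC]
   → B = (-198/37, -181/37)

A = (-18, -7)
B = (-198/37, -181/37)
C = (-210/37, -109/37)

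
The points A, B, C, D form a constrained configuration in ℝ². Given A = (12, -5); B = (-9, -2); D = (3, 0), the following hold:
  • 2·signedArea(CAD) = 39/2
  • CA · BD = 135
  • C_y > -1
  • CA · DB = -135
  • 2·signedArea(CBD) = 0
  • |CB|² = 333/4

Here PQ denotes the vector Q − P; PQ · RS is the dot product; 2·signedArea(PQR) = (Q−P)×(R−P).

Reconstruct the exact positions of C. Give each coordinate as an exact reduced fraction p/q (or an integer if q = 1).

1. C_x = 0  [2·signedArea(CBD) = 0 ∩ CA · BD = 135]
2. C_y = -1/2  [2·signedArea(CBD) = 0 ∩ CA · BD = 135]
   → C = (0, -1/2)

C = (0, -1/2)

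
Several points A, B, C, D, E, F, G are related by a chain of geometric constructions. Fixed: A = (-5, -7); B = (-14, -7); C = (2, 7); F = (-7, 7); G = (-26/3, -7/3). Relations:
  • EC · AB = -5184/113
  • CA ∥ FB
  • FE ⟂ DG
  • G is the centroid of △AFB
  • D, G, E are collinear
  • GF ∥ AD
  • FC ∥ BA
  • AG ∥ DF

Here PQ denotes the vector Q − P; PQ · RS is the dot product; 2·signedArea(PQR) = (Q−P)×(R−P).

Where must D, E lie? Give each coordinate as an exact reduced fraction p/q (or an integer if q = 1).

1. D_x = -10/3  [AG ∥ DF ∩ GF ∥ AD]
2. D_y = 7/3  [AG ∥ DF ∩ GF ∥ AD]
   → D = (-10/3, 7/3)
3. E_x = -350/113  [D, G, E are collinear ∩ FE ⟂ DG]
4. E_y = 287/113  [D, G, E are collinear ∩ FE ⟂ DG]
   → E = (-350/113, 287/113)

D = (-10/3, 7/3)
E = (-350/113, 287/113)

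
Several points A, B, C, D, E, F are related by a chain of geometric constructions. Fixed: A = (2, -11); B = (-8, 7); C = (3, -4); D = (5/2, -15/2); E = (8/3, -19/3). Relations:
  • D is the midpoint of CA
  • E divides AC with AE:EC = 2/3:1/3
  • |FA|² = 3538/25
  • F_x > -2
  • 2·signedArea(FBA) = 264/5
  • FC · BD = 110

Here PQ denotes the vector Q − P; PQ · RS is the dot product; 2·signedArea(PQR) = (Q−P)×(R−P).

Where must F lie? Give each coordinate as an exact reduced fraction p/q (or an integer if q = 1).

F = (-7/5, 2/5)

1. F_x = -7/5  [FC · BD = 110 ∩ 2·signedArea(FBA) = 264/5]
2. F_y = 2/5  [FC · BD = 110 ∩ 2·signedArea(FBA) = 264/5]
   → F = (-7/5, 2/5)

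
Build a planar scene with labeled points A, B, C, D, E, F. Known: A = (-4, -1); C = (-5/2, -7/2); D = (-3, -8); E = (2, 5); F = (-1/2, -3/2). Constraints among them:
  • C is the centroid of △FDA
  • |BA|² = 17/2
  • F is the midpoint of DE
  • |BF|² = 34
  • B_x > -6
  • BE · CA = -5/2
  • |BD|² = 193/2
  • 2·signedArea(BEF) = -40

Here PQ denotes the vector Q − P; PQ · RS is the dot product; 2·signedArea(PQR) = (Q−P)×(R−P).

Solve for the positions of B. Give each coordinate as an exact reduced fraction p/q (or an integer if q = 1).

1. B_x = -11/2  [BE · CA = -5/2 ∩ 2·signedArea(BEF) = -40]
2. B_y = 3/2  [BE · CA = -5/2 ∩ 2·signedArea(BEF) = -40]
   → B = (-11/2, 3/2)

B = (-11/2, 3/2)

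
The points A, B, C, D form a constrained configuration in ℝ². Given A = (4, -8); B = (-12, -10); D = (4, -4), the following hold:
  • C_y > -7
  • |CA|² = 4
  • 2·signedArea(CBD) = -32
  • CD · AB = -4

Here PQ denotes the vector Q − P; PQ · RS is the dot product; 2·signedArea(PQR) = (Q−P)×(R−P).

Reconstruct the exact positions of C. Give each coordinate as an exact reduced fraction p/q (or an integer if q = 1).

1. C_x = 4  [2·signedArea(CBD) = -32 ∩ CD · AB = -4]
2. C_y = -6  [2·signedArea(CBD) = -32 ∩ CD · AB = -4]
   → C = (4, -6)

C = (4, -6)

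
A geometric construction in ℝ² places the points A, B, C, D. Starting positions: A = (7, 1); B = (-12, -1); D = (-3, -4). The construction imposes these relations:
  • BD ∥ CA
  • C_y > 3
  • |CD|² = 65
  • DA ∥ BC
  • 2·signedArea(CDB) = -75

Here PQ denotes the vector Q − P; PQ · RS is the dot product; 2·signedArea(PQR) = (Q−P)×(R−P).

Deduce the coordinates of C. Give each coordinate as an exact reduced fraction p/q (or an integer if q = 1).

C = (-2, 4)

1. C_x = -2  [BD ∥ CA ∩ DA ∥ BC]
2. C_y = 4  [BD ∥ CA ∩ DA ∥ BC]
   → C = (-2, 4)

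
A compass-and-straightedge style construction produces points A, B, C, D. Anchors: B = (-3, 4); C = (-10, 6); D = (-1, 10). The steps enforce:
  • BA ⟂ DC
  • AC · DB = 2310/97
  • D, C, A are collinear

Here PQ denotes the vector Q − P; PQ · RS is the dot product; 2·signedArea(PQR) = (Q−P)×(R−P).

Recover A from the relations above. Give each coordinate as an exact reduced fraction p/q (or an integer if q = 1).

1. A_x = -475/97  [D, C, A are collinear ∩ BA ⟂ DC]
2. A_y = 802/97  [D, C, A are collinear ∩ BA ⟂ DC]
   → A = (-475/97, 802/97)

A = (-475/97, 802/97)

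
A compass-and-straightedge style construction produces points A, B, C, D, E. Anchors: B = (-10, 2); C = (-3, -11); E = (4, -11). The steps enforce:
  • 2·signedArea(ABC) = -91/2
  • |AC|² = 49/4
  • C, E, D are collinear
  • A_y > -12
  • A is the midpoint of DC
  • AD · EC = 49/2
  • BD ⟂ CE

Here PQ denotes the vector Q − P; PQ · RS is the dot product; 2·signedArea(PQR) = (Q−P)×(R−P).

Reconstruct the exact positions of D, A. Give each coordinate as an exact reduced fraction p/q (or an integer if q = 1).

1. D_x = -10  [C, E, D are collinear ∩ BD ⟂ CE]
2. D_y = -11  [C, E, D are collinear ∩ BD ⟂ CE]
   → D = (-10, -11)
3. A_x = -13/2  [A is the midpoint of DC]
4. A_y = -11  [A is the midpoint of DC]
   → A = (-13/2, -11)

A = (-13/2, -11)
D = (-10, -11)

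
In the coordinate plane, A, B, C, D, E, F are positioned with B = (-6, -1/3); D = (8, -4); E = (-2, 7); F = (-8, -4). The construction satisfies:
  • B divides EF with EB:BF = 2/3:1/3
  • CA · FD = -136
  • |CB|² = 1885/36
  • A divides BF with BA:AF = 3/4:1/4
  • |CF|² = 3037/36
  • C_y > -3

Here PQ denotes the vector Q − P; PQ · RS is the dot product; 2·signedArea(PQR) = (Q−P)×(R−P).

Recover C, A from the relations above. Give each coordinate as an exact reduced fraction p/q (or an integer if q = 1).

A = (-15/2, -37/12)
C = (1, -13/6)

1. A_x = -15/2  [A divides BF with BA:AF = 3/4:1/4]
2. A_y = -37/12  [A divides BF with BA:AF = 3/4:1/4]
   → A = (-15/2, -37/12)
3. C_x = 1  [CA · FD = -136]
4. C_y = -13/6  [|CF|² = 3037/36]
   → C = (1, -13/6)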